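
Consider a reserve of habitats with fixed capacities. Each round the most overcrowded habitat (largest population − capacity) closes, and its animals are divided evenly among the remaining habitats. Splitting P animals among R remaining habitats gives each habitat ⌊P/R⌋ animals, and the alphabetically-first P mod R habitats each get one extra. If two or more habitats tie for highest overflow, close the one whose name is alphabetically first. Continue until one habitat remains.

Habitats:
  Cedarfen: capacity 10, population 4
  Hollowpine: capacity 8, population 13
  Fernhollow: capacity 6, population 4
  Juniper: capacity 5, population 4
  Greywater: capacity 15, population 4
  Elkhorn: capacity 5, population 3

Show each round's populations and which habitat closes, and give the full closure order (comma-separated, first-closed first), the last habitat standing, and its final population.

Closure order: Hollowpine, Elkhorn, Fernhollow, Juniper, Cedarfen
Last habitat: Greywater with 32 animals

Round 1: Cedarfen=4 Elkhorn=3 Fernhollow=4 Greywater=4 Hollowpine=13 Juniper=4 → close Hollowpine (overflow 5)
  13÷5 = 2 each, +1 to first 3
Round 2: Cedarfen=7 Elkhorn=6 Fernhollow=7 Greywater=6 Juniper=6 → close Elkhorn (overflow 1)
  6÷4 = 1 each, +1 to first 2
Round 3: Cedarfen=9 Fernhollow=9 Greywater=7 Juniper=7 → close Fernhollow (overflow 3)
  9÷3 = 3 each, +1 to first 0
Round 4: Cedarfen=12 Greywater=10 Juniper=10 → close Juniper (overflow 5)
  10÷2 = 5 each, +1 to first 0
Round 5: Cedarfen=17 Greywater=15 → close Cedarfen (overflow 7)
  17÷1 = 17 each, +1 to first 0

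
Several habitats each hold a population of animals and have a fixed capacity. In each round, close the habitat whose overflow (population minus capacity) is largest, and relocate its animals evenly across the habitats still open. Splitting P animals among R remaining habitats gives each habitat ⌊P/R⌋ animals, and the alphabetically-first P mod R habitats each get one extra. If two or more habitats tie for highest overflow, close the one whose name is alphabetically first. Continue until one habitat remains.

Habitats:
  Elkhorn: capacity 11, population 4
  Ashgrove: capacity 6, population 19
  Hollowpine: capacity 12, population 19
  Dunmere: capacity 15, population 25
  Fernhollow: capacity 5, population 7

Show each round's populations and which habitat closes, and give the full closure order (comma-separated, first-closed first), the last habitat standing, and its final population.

Closure order: Ashgrove, Dunmere, Hollowpine, Fernhollow
Last habitat: Elkhorn with 74 animals

Round 1: Ashgrove=19 Dunmere=25 Elkhorn=4 Fernhollow=7 Hollowpine=19 → close Ashgrove (overflow 13)
  19÷4 = 4 each, +1 to first 3
Round 2: Dunmere=30 Elkhorn=9 Fernhollow=12 Hollowpine=23 → close Dunmere (overflow 15)
  30÷3 = 10 each, +1 to first 0
Round 3: Elkhorn=19 Fernhollow=22 Hollowpine=33 → close Hollowpine (overflow 21)
  33÷2 = 16 each, +1 to first 1
Round 4: Elkhorn=36 Fernhollow=38 → close Fernhollow (overflow 33)
  38÷1 = 38 each, +1 to first 0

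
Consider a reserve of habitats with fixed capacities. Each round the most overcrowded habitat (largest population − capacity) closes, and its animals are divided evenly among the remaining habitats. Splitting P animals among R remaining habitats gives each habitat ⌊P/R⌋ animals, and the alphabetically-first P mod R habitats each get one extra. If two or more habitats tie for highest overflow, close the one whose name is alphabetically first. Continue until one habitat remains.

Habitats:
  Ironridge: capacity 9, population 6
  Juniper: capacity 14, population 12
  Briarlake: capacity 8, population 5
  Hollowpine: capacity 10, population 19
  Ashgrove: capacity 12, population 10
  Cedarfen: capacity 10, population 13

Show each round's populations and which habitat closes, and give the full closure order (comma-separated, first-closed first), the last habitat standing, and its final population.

Closure order: Hollowpine, Cedarfen, Ashgrove, Briarlake, Ironridge
Last habitat: Juniper with 65 animals

Round 1: Ashgrove=10 Briarlake=5 Cedarfen=13 Hollowpine=19 Ironridge=6 Juniper=12 → close Hollowpine (overflow 9)
  19÷5 = 3 each, +1 to first 4
Round 2: Ashgrove=14 Briarlake=9 Cedarfen=17 Ironridge=10 Juniper=15 → close Cedarfen (overflow 7)
  17÷4 = 4 each, +1 to first 1
Round 3: Ashgrove=19 Briarlake=13 Ironridge=14 Juniper=19 → close Ashgrove (overflow 7)
  19÷3 = 6 each, +1 to first 1
Round 4: Briarlake=20 Ironridge=20 Juniper=25 → close Briarlake (overflow 12)
  20÷2 = 10 each, +1 to first 0
Round 5: Ironridge=30 Juniper=35 → close Ironridge (overflow 21)
  30÷1 = 30 each, +1 to first 0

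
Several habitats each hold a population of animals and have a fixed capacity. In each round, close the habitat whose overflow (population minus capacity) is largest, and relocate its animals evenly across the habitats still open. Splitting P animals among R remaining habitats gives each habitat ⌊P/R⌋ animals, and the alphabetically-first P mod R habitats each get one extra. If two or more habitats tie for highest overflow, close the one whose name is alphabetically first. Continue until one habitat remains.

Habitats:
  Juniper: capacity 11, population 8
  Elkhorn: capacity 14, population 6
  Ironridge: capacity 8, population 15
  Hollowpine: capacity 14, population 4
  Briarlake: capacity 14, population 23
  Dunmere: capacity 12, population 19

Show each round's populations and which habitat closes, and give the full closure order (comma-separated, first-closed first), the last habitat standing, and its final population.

Round 1: Briarlake=23 Dunmere=19 Elkhorn=6 Hollowpine=4 Ironridge=15 Juniper=8 → close Briarlake (overflow 9)
  23÷5 = 4 each, +1 to first 3
Round 2: Dunmere=24 Elkhorn=11 Hollowpine=9 Ironridge=19 Juniper=12 → close Dunmere (overflow 12)
  24÷4 = 6 each, +1 to first 0
Round 3: Elkhorn=17 Hollowpine=15 Ironridge=25 Juniper=18 → close Ironridge (overflow 17)
  25÷3 = 8 each, +1 to first 1
Round 4: Elkhorn=26 Hollowpine=23 Juniper=26 → close Juniper (overflow 15)
  26÷2 = 13 each, +1 to first 0
Round 5: Elkhorn=39 Hollowpine=36 → close Elkhorn (overflow 25)
  39÷1 = 39 each, +1 to first 0

Closure order: Briarlake, Dunmere, Ironridge, Juniper, Elkhorn
Last habitat: Hollowpine with 75 animals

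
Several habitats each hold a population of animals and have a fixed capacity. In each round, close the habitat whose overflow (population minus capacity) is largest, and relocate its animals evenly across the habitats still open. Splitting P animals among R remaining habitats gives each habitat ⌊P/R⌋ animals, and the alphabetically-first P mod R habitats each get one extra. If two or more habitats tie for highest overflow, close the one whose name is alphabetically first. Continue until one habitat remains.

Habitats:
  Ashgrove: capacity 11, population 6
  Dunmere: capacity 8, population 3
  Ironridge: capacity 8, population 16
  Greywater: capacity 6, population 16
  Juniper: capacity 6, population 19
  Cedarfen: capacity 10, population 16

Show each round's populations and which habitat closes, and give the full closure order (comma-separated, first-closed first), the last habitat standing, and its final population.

Round 1: Ashgrove=6 Cedarfen=16 Dunmere=3 Greywater=16 Ironridge=16 Juniper=19 → close Juniper (overflow 13)
  19÷5 = 3 each, +1 to first 4
Round 2: Ashgrove=10 Cedarfen=20 Dunmere=7 Greywater=20 Ironridge=19 → close Greywater (overflow 14)
  20÷4 = 5 each, +1 to first 0
Round 3: Ashgrove=15 Cedarfen=25 Dunmere=12 Ironridge=24 → close Ironridge (overflow 16)
  24÷3 = 8 each, +1 to first 0
Round 4: Ashgrove=23 Cedarfen=33 Dunmere=20 → close Cedarfen (overflow 23)
  33÷2 = 16 each, +1 to first 1
Round 5: Ashgrove=40 Dunmere=36 → close Ashgrove (overflow 29)
  40÷1 = 40 each, +1 to first 0

Closure order: Juniper, Greywater, Ironridge, Cedarfen, Ashgrove
Last habitat: Dunmere with 76 animals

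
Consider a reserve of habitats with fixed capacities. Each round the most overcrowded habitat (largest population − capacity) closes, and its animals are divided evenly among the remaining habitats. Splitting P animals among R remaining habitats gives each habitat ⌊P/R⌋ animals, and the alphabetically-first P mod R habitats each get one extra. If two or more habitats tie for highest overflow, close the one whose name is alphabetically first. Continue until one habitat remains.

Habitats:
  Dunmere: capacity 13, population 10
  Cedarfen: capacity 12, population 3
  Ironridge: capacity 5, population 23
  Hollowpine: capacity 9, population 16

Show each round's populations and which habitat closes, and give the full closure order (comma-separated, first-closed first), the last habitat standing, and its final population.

Round 1: Cedarfen=3 Dunmere=10 Hollowpine=16 Ironridge=23 → close Ironridge (overflow 18)
  23÷3 = 7 each, +1 to first 2
Round 2: Cedarfen=11 Dunmere=18 Hollowpine=23 → close Hollowpine (overflow 14)
  23÷2 = 11 each, +1 to first 1
Round 3: Cedarfen=23 Dunmere=29 → close Dunmere (overflow 16)
  29÷1 = 29 each, +1 to first 0

Closure order: Ironridge, Hollowpine, Dunmere
Last habitat: Cedarfen with 52 animals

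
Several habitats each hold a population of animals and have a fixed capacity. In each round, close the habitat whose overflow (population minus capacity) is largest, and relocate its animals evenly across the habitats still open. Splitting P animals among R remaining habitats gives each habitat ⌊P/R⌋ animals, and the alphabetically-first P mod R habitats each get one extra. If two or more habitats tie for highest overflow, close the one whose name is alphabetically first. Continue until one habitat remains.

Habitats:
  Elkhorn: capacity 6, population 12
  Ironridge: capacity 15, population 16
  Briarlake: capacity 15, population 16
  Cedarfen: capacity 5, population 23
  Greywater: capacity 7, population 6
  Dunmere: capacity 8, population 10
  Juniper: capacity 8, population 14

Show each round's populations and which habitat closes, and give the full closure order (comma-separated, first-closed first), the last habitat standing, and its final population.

Closure order: Cedarfen, Elkhorn, Juniper, Briarlake, Dunmere, Ironridge
Last habitat: Greywater with 97 animals

Round 1: Briarlake=16 Cedarfen=23 Dunmere=10 Elkhorn=12 Greywater=6 Ironridge=16 Juniper=14 → close Cedarfen (overflow 18)
  23÷6 = 3 each, +1 to first 5
Round 2: Briarlake=20 Dunmere=14 Elkhorn=16 Greywater=10 Ironridge=20 Juniper=17 → close Elkhorn (overflow 10)
  16÷5 = 3 each, +1 to first 1
Round 3: Briarlake=24 Dunmere=17 Greywater=13 Ironridge=23 Juniper=20 → close Juniper (overflow 12)
  20÷4 = 5 each, +1 to first 0
Round 4: Briarlake=29 Dunmere=22 Greywater=18 Ironridge=28 → close Briarlake (overflow 14)
  29÷3 = 9 each, +1 to first 2
Round 5: Dunmere=32 Greywater=28 Ironridge=37 → close Dunmere (overflow 24)
  32÷2 = 16 each, +1 to first 0
Round 6: Greywater=44 Ironridge=53 → close Ironridge (overflow 38)
  53÷1 = 53 each, +1 to first 0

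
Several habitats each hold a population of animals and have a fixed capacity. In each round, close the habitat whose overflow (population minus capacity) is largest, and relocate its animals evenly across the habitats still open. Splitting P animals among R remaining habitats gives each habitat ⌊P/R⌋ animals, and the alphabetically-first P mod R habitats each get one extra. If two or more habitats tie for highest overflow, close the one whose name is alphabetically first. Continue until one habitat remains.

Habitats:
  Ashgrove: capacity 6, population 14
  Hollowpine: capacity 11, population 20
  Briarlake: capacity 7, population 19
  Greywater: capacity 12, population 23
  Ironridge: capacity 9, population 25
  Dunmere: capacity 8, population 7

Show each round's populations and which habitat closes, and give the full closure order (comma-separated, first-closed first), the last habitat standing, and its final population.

Round 1: Ashgrove=14 Briarlake=19 Dunmere=7 Greywater=23 Hollowpine=20 Ironridge=25 → close Ironridge (overflow 16)
  25÷5 = 5 each, +1 to first 0
Round 2: Ashgrove=19 Briarlake=24 Dunmere=12 Greywater=28 Hollowpine=25 → close Briarlake (overflow 17)
  24÷4 = 6 each, +1 to first 0
Round 3: Ashgrove=25 Dunmere=18 Greywater=34 Hollowpine=31 → close Greywater (overflow 22)
  34÷3 = 11 each, +1 to first 1
Round 4: Ashgrove=37 Dunmere=29 Hollowpine=42 → close Ashgrove (overflow 31)
  37÷2 = 18 each, +1 to first 1
Round 5: Dunmere=48 Hollowpine=60 → close Hollowpine (overflow 49)
  60÷1 = 60 each, +1 to first 0

Closure order: Ironridge, Briarlake, Greywater, Ashgrove, Hollowpine
Last habitat: Dunmere with 108 animals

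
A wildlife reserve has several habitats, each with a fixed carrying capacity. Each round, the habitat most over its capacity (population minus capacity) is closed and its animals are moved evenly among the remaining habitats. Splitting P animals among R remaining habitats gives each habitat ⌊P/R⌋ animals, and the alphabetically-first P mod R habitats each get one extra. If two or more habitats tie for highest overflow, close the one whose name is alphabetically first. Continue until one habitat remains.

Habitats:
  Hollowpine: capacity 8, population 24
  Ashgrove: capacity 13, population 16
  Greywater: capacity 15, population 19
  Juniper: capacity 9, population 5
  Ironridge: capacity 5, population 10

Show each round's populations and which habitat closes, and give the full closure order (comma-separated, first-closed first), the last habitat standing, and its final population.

Closure order: Hollowpine, Ironridge, Ashgrove, Greywater
Last habitat: Juniper with 74 animals

Round 1: Ashgrove=16 Greywater=19 Hollowpine=24 Ironridge=10 Juniper=5 → close Hollowpine (overflow 16)
  24÷4 = 6 each, +1 to first 0
Round 2: Ashgrove=22 Greywater=25 Ironridge=16 Juniper=11 → close Ironridge (overflow 11)
  16÷3 = 5 each, +1 to first 1
Round 3: Ashgrove=28 Greywater=30 Juniper=16 → close Ashgrove (overflow 15)
  28÷2 = 14 each, +1 to first 0
Round 4: Greywater=44 Juniper=30 → close Greywater (overflow 29)
  44÷1 = 44 each, +1 to first 0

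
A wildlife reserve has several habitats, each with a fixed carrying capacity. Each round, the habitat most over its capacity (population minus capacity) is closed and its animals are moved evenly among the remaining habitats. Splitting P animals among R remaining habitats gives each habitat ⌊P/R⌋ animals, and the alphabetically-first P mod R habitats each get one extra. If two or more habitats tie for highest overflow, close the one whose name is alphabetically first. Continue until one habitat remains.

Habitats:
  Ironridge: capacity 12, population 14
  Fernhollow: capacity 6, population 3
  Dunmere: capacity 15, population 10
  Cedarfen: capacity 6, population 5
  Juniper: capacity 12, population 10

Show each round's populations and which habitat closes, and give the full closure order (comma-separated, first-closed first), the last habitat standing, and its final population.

Round 1: Cedarfen=5 Dunmere=10 Fernhollow=3 Ironridge=14 Juniper=10 → close Ironridge (overflow 2)
  14÷4 = 3 each, +1 to first 2
Round 2: Cedarfen=9 Dunmere=14 Fernhollow=6 Juniper=13 → close Cedarfen (overflow 3)
  9÷3 = 3 each, +1 to first 0
Round 3: Dunmere=17 Fernhollow=9 Juniper=16 → close Juniper (overflow 4)
  16÷2 = 8 each, +1 to first 0
Round 4: Dunmere=25 Fernhollow=17 → close Fernhollow (overflow 11)
  17÷1 = 17 each, +1 to first 0

Closure order: Ironridge, Cedarfen, Juniper, Fernhollow
Last habitat: Dunmere with 42 animals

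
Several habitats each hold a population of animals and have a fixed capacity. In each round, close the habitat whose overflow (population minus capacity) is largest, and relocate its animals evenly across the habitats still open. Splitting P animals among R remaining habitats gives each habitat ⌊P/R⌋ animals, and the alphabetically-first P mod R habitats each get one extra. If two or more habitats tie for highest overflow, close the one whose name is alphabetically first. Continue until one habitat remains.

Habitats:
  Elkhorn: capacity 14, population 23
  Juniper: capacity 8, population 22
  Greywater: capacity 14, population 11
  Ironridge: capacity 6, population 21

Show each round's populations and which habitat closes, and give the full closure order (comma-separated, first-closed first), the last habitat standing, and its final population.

Closure order: Ironridge, Juniper, Elkhorn
Last habitat: Greywater with 77 animals

Round 1: Elkhorn=23 Greywater=11 Ironridge=21 Juniper=22 → close Ironridge (overflow 15)
  21÷3 = 7 each, +1 to first 0
Round 2: Elkhorn=30 Greywater=18 Juniper=29 → close Juniper (overflow 21)
  29÷2 = 14 each, +1 to first 1
Round 3: Elkhorn=45 Greywater=32 → close Elkhorn (overflow 31)
  45÷1 = 45 each, +1 to first 0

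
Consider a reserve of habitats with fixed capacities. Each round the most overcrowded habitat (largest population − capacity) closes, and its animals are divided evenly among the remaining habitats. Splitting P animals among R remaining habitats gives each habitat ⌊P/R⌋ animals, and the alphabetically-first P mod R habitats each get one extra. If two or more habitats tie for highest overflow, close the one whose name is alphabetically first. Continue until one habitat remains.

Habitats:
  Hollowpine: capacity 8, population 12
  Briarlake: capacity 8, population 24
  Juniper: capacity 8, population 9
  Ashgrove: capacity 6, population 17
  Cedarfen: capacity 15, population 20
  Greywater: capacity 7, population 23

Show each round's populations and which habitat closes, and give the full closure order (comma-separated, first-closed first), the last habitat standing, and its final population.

Closure order: Briarlake, Greywater, Ashgrove, Cedarfen, Hollowpine
Last habitat: Juniper with 105 animals

Round 1: Ashgrove=17 Briarlake=24 Cedarfen=20 Greywater=23 Hollowpine=12 Juniper=9 → close Briarlake (overflow 16)
  24÷5 = 4 each, +1 to first 4
Round 2: Ashgrove=22 Cedarfen=25 Greywater=28 Hollowpine=17 Juniper=13 → close Greywater (overflow 21)
  28÷4 = 7 each, +1 to first 0
Round 3: Ashgrove=29 Cedarfen=32 Hollowpine=24 Juniper=20 → close Ashgrove (overflow 23)
  29÷3 = 9 each, +1 to first 2
Round 4: Cedarfen=42 Hollowpine=34 Juniper=29 → close Cedarfen (overflow 27)
  42÷2 = 21 each, +1 to first 0
Round 5: Hollowpine=55 Juniper=50 → close Hollowpine (overflow 47)
  55÷1 = 55 each, +1 to first 0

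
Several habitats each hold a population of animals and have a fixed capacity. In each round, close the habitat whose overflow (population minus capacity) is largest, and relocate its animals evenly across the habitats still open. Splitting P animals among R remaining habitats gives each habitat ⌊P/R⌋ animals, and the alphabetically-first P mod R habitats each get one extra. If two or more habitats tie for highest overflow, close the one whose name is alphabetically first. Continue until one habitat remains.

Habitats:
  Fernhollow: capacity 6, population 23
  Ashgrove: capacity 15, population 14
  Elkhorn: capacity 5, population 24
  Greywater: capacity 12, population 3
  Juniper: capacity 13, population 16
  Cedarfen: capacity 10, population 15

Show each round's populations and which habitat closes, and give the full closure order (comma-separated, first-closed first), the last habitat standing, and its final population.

Round 1: Ashgrove=14 Cedarfen=15 Elkhorn=24 Fernhollow=23 Greywater=3 Juniper=16 → close Elkhorn (overflow 19)
  24÷5 = 4 each, +1 to first 4
Round 2: Ashgrove=19 Cedarfen=20 Fernhollow=28 Greywater=8 Juniper=20 → close Fernhollow (overflow 22)
  28÷4 = 7 each, +1 to first 0
Round 3: Ashgrove=26 Cedarfen=27 Greywater=15 Juniper=27 → close Cedarfen (overflow 17)
  27÷3 = 9 each, +1 to first 0
Round 4: Ashgrove=35 Greywater=24 Juniper=36 → close Juniper (overflow 23)
  36÷2 = 18 each, +1 to first 0
Round 5: Ashgrove=53 Greywater=42 → close Ashgrove (overflow 38)
  53÷1 = 53 each, +1 to first 0

Closure order: Elkhorn, Fernhollow, Cedarfen, Juniper, Ashgrove
Last habitat: Greywater with 95 animals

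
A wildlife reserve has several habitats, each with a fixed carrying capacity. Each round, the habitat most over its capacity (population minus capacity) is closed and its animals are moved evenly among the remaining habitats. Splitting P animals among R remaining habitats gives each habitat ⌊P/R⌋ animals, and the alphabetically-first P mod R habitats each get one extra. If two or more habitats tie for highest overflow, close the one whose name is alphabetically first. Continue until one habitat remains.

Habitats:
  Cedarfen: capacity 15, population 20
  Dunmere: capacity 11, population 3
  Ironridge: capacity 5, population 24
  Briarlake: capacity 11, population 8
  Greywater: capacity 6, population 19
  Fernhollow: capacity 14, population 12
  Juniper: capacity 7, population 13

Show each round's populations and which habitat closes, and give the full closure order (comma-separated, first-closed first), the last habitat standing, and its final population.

Round 1: Briarlake=8 Cedarfen=20 Dunmere=3 Fernhollow=12 Greywater=19 Ironridge=24 Juniper=13 → close Ironridge (overflow 19)
  24÷6 = 4 each, +1 to first 0
Round 2: Briarlake=12 Cedarfen=24 Dunmere=7 Fernhollow=16 Greywater=23 Juniper=17 → close Greywater (overflow 17)
  23÷5 = 4 each, +1 to first 3
Round 3: Briarlake=17 Cedarfen=29 Dunmere=12 Fernhollow=20 Juniper=21 → close Cedarfen (overflow 14)
  29÷4 = 7 each, +1 to first 1
Round 4: Briarlake=25 Dunmere=19 Fernhollow=27 Juniper=28 → close Juniper (overflow 21)
  28÷3 = 9 each, +1 to first 1
Round 5: Briarlake=35 Dunmere=28 Fernhollow=36 → close Briarlake (overflow 24)
  35÷2 = 17 each, +1 to first 1
Round 6: Dunmere=46 Fernhollow=53 → close Fernhollow (overflow 39)
  53÷1 = 53 each, +1 to first 0

Closure order: Ironridge, Greywater, Cedarfen, Juniper, Briarlake, Fernhollow
Last habitat: Dunmere with 99 animals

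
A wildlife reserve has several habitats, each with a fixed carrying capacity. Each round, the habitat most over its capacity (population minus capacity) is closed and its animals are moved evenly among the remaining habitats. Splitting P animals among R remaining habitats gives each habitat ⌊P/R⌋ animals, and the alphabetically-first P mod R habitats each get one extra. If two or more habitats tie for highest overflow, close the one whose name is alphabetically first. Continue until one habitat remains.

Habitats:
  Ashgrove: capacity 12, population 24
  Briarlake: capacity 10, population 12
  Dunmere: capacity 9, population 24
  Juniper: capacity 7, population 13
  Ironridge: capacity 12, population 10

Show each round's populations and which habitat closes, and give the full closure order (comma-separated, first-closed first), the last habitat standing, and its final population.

Closure order: Dunmere, Ashgrove, Juniper, Briarlake
Last habitat: Ironridge with 83 animals

Round 1: Ashgrove=24 Briarlake=12 Dunmere=24 Ironridge=10 Juniper=13 → close Dunmere (overflow 15)
  24÷4 = 6 each, +1 to first 0
Round 2: Ashgrove=30 Briarlake=18 Ironridge=16 Juniper=19 → close Ashgrove (overflow 18)
  30÷3 = 10 each, +1 to first 0
Round 3: Briarlake=28 Ironridge=26 Juniper=29 → close Juniper (overflow 22)
  29÷2 = 14 each, +1 to first 1
Round 4: Briarlake=43 Ironridge=40 → close Briarlake (overflow 33)
  43÷1 = 43 each, +1 to first 0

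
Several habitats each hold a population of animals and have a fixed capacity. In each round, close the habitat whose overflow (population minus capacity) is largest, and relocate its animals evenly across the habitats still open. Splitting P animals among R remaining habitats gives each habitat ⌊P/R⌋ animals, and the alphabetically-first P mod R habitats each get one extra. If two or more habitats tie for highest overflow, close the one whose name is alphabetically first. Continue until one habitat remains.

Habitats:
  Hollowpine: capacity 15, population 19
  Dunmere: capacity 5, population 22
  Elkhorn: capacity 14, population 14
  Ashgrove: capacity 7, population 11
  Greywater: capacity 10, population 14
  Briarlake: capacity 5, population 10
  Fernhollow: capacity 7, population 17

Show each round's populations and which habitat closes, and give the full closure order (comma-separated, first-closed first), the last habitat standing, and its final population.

Closure order: Dunmere, Fernhollow, Ashgrove, Briarlake, Greywater, Hollowpine
Last habitat: Elkhorn with 107 animals

Round 1: Ashgrove=11 Briarlake=10 Dunmere=22 Elkhorn=14 Fernhollow=17 Greywater=14 Hollowpine=19 → close Dunmere (overflow 17)
  22÷6 = 3 each, +1 to first 4
Round 2: Ashgrove=15 Briarlake=14 Elkhorn=18 Fernhollow=21 Greywater=17 Hollowpine=22 → close Fernhollow (overflow 14)
  21÷5 = 4 each, +1 to first 1
Round 3: Ashgrove=20 Briarlake=18 Elkhorn=22 Greywater=21 Hollowpine=26 → close Ashgrove (overflow 13)
  20÷4 = 5 each, +1 to first 0
Round 4: Briarlake=23 Elkhorn=27 Greywater=26 Hollowpine=31 → close Briarlake (overflow 18)
  23÷3 = 7 each, +1 to first 2
Round 5: Elkhorn=35 Greywater=34 Hollowpine=38 → close Greywater (overflow 24)
  34÷2 = 17 each, +1 to first 0
Round 6: Elkhorn=52 Hollowpine=55 → close Hollowpine (overflow 40)
  55÷1 = 55 each, +1 to first 0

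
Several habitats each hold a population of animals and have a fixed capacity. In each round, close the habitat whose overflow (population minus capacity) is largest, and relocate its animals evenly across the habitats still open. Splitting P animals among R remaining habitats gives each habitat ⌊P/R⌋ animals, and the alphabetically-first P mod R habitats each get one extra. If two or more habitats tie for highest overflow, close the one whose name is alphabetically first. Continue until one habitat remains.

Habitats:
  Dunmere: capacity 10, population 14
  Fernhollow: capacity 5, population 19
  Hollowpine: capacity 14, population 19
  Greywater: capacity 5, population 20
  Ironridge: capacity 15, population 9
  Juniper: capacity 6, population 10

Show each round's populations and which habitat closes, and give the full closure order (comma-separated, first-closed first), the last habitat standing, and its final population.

Closure order: Greywater, Fernhollow, Hollowpine, Dunmere, Juniper
Last habitat: Ironridge with 91 animals

Round 1: Dunmere=14 Fernhollow=19 Greywater=20 Hollowpine=19 Ironridge=9 Juniper=10 → close Greywater (overflow 15)
  20÷5 = 4 each, +1 to first 0
Round 2: Dunmere=18 Fernhollow=23 Hollowpine=23 Ironridge=13 Juniper=14 → close Fernhollow (overflow 18)
  23÷4 = 5 each, +1 to first 3
Round 3: Dunmere=24 Hollowpine=29 Ironridge=19 Juniper=19 → close Hollowpine (overflow 15)
  29÷3 = 9 each, +1 to first 2
Round 4: Dunmere=34 Ironridge=29 Juniper=28 → close Dunmere (overflow 24)
  34÷2 = 17 each, +1 to first 0
Round 5: Ironridge=46 Juniper=45 → close Juniper (overflow 39)
  45÷1 = 45 each, +1 to first 0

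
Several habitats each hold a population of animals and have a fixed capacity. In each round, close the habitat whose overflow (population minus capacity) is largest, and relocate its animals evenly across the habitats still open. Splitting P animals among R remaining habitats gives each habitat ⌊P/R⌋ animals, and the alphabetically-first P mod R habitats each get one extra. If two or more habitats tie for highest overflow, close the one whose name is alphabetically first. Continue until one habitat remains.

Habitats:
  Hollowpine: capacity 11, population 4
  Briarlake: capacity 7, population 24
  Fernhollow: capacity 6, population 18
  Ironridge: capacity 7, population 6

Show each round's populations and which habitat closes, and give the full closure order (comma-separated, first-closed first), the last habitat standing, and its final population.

Closure order: Briarlake, Fernhollow, Ironridge
Last habitat: Hollowpine with 52 animals

Round 1: Briarlake=24 Fernhollow=18 Hollowpine=4 Ironridge=6 → close Briarlake (overflow 17)
  24÷3 = 8 each, +1 to first 0
Round 2: Fernhollow=26 Hollowpine=12 Ironridge=14 → close Fernhollow (overflow 20)
  26÷2 = 13 each, +1 to first 0
Round 3: Hollowpine=25 Ironridge=27 → close Ironridge (overflow 20)
  27÷1 = 27 each, +1 to first 0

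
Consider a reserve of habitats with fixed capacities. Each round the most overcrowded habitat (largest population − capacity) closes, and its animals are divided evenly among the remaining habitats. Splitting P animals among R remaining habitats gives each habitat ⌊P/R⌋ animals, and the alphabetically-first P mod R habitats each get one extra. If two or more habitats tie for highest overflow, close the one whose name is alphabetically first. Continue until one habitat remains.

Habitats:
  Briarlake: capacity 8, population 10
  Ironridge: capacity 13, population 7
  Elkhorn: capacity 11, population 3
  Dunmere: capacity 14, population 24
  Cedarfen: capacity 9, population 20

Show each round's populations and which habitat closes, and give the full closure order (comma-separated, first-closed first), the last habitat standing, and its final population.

Round 1: Briarlake=10 Cedarfen=20 Dunmere=24 Elkhorn=3 Ironridge=7 → close Cedarfen (overflow 11)
  20÷4 = 5 each, +1 to first 0
Round 2: Briarlake=15 Dunmere=29 Elkhorn=8 Ironridge=12 → close Dunmere (overflow 15)
  29÷3 = 9 each, +1 to first 2
Round 3: Briarlake=25 Elkhorn=18 Ironridge=21 → close Briarlake (overflow 17)
  25÷2 = 12 each, +1 to first 1
Round 4: Elkhorn=31 Ironridge=33 → close Elkhorn (overflow 20)
  31÷1 = 31 each, +1 to first 0

Closure order: Cedarfen, Dunmere, Briarlake, Elkhorn
Last habitat: Ironridge with 64 animals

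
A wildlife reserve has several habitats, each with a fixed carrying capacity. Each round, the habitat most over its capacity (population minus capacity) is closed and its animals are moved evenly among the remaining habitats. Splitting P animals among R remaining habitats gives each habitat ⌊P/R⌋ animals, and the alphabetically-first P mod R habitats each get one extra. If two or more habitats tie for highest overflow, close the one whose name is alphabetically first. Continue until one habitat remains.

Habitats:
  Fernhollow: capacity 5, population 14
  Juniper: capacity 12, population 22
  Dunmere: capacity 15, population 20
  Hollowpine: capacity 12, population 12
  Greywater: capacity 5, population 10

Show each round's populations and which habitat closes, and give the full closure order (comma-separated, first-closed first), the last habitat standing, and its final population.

Closure order: Juniper, Fernhollow, Dunmere, Greywater
Last habitat: Hollowpine with 78 animals

Round 1: Dunmere=20 Fernhollow=14 Greywater=10 Hollowpine=12 Juniper=22 → close Juniper (overflow 10)
  22÷4 = 5 each, +1 to first 2
Round 2: Dunmere=26 Fernhollow=20 Greywater=15 Hollowpine=17 → close Fernhollow (overflow 15)
  20÷3 = 6 each, +1 to first 2
Round 3: Dunmere=33 Greywater=22 Hollowpine=23 → close Dunmere (overflow 18)
  33÷2 = 16 each, +1 to first 1
Round 4: Greywater=39 Hollowpine=39 → close Greywater (overflow 34)
  39÷1 = 39 each, +1 to first 0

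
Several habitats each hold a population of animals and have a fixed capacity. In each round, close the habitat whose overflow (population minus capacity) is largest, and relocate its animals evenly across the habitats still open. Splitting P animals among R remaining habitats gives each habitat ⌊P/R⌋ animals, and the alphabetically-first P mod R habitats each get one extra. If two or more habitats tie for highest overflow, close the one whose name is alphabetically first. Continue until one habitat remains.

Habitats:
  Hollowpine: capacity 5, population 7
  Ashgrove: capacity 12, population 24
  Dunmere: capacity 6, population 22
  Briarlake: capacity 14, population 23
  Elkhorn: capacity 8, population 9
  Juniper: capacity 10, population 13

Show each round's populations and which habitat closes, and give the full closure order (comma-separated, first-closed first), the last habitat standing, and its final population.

Closure order: Dunmere, Ashgrove, Briarlake, Juniper, Hollowpine
Last habitat: Elkhorn with 98 animals

Round 1: Ashgrove=24 Briarlake=23 Dunmere=22 Elkhorn=9 Hollowpine=7 Juniper=13 → close Dunmere (overflow 16)
  22÷5 = 4 each, +1 to first 2
Round 2: Ashgrove=29 Briarlake=28 Elkhorn=13 Hollowpine=11 Juniper=17 → close Ashgrove (overflow 17)
  29÷4 = 7 each, +1 to first 1
Round 3: Briarlake=36 Elkhorn=20 Hollowpine=18 Juniper=24 → close Briarlake (overflow 22)
  36÷3 = 12 each, +1 to first 0
Round 4: Elkhorn=32 Hollowpine=30 Juniper=36 → close Juniper (overflow 26)
  36÷2 = 18 each, +1 to first 0
Round 5: Elkhorn=50 Hollowpine=48 → close Hollowpine (overflow 43)
  48÷1 = 48 each, +1 to first 0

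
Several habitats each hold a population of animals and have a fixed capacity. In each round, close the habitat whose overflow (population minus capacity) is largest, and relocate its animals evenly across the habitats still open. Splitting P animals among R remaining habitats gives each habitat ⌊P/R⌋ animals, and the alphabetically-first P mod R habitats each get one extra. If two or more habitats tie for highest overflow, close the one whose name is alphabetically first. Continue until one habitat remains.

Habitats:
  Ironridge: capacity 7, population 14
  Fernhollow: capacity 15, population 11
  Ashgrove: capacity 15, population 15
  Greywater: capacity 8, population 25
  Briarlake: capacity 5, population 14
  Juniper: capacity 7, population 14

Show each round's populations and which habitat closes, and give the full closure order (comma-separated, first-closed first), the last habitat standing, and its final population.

Closure order: Greywater, Briarlake, Ironridge, Juniper, Ashgrove
Last habitat: Fernhollow with 93 animals

Round 1: Ashgrove=15 Briarlake=14 Fernhollow=11 Greywater=25 Ironridge=14 Juniper=14 → close Greywater (overflow 17)
  25÷5 = 5 each, +1 to first 0
Round 2: Ashgrove=20 Briarlake=19 Fernhollow=16 Ironridge=19 Juniper=19 → close Briarlake (overflow 14)
  19÷4 = 4 each, +1 to first 3
Round 3: Ashgrove=25 Fernhollow=21 Ironridge=24 Juniper=23 → close Ironridge (overflow 17)
  24÷3 = 8 each, +1 to first 0
Round 4: Ashgrove=33 Fernhollow=29 Juniper=31 → close Juniper (overflow 24)
  31÷2 = 15 each, +1 to first 1
Round 5: Ashgrove=49 Fernhollow=44 → close Ashgrove (overflow 34)
  49÷1 = 49 each, +1 to first 0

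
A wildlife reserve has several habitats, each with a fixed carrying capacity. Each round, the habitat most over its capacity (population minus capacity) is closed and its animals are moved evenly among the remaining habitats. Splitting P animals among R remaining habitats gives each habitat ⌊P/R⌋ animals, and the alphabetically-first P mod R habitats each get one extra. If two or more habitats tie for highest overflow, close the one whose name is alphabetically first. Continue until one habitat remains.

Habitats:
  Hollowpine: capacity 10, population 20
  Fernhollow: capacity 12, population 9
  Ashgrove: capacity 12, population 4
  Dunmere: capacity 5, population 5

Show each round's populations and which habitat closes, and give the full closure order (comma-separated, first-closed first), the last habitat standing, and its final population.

Closure order: Hollowpine, Dunmere, Fernhollow
Last habitat: Ashgrove with 38 animals

Round 1: Ashgrove=4 Dunmere=5 Fernhollow=9 Hollowpine=20 → close Hollowpine (overflow 10)
  20÷3 = 6 each, +1 to first 2
Round 2: Ashgrove=11 Dunmere=12 Fernhollow=15 → close Dunmere (overflow 7)
  12÷2 = 6 each, +1 to first 0
Round 3: Ashgrove=17 Fernhollow=21 → close Fernhollow (overflow 9)
  21÷1 = 21 each, +1 to first 0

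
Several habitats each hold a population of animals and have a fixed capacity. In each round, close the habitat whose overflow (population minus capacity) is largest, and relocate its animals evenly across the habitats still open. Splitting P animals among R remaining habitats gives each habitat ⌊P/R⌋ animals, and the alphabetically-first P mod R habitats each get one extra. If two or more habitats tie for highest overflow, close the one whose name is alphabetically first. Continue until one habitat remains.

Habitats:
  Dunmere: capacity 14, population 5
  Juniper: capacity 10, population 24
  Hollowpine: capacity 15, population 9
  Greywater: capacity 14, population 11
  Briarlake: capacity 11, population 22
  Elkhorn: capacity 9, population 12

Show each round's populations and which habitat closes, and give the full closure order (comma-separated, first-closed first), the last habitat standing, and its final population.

Closure order: Juniper, Briarlake, Elkhorn, Greywater, Dunmere
Last habitat: Hollowpine with 83 animals

Round 1: Briarlake=22 Dunmere=5 Elkhorn=12 Greywater=11 Hollowpine=9 Juniper=24 → close Juniper (overflow 14)
  24÷5 = 4 each, +1 to first 4
Round 2: Briarlake=27 Dunmere=10 Elkhorn=17 Greywater=16 Hollowpine=13 → close Briarlake (overflow 16)
  27÷4 = 6 each, +1 to first 3
Round 3: Dunmere=17 Elkhorn=24 Greywater=23 Hollowpine=19 → close Elkhorn (overflow 15)
  24÷3 = 8 each, +1 to first 0
Round 4: Dunmere=25 Greywater=31 Hollowpine=27 → close Greywater (overflow 17)
  31÷2 = 15 each, +1 to first 1
Round 5: Dunmere=41 Hollowpine=42 → close Dunmere (overflow 27)
  41÷1 = 41 each, +1 to first 0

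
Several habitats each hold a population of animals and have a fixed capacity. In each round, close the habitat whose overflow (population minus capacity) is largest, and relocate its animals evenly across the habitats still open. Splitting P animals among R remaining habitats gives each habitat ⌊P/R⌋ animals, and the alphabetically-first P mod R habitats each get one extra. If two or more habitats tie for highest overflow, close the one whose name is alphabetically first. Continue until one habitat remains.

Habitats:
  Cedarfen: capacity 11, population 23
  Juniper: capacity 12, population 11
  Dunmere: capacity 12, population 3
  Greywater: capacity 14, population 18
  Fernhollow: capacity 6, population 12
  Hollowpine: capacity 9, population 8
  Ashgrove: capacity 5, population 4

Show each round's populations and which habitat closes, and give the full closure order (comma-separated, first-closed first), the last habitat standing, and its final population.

Closure order: Cedarfen, Fernhollow, Greywater, Ashgrove, Hollowpine, Juniper
Last habitat: Dunmere with 79 animals

Round 1: Ashgrove=4 Cedarfen=23 Dunmere=3 Fernhollow=12 Greywater=18 Hollowpine=8 Juniper=11 → close Cedarfen (overflow 12)
  23÷6 = 3 each, +1 to first 5
Round 2: Ashgrove=8 Dunmere=7 Fernhollow=16 Greywater=22 Hollowpine=12 Juniper=14 → close Fernhollow (overflow 10)
  16÷5 = 3 each, +1 to first 1
Round 3: Ashgrove=12 Dunmere=10 Greywater=25 Hollowpine=15 Juniper=17 → close Greywater (overflow 11)
  25÷4 = 6 each, +1 to first 1
Round 4: Ashgrove=19 Dunmere=16 Hollowpine=21 Juniper=23 → close Ashgrove (overflow 14)
  19÷3 = 6 each, +1 to first 1
Round 5: Dunmere=23 Hollowpine=27 Juniper=29 → close Hollowpine (overflow 18)
  27÷2 = 13 each, +1 to first 1
Round 6: Dunmere=37 Juniper=42 → close Juniper (overflow 30)
  42÷1 = 42 each, +1 to first 0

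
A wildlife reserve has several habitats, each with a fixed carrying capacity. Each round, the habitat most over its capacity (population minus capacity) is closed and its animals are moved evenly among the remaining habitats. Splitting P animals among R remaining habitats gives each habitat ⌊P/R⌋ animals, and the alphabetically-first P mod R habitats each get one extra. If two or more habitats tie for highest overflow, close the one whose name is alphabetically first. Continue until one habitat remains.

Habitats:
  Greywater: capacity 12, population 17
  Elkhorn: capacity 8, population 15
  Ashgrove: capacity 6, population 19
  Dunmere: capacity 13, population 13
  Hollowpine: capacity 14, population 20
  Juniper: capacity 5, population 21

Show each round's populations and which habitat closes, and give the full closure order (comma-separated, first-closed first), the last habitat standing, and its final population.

Closure order: Juniper, Ashgrove, Elkhorn, Hollowpine, Greywater
Last habitat: Dunmere with 105 animals

Round 1: Ashgrove=19 Dunmere=13 Elkhorn=15 Greywater=17 Hollowpine=20 Juniper=21 → close Juniper (overflow 16)
  21÷5 = 4 each, +1 to first 1
Round 2: Ashgrove=24 Dunmere=17 Elkhorn=19 Greywater=21 Hollowpine=24 → close Ashgrove (overflow 18)
  24÷4 = 6 each, +1 to first 0
Round 3: Dunmere=23 Elkhorn=25 Greywater=27 Hollowpine=30 → close Elkhorn (overflow 17)
  25÷3 = 8 each, +1 to first 1
Round 4: Dunmere=32 Greywater=35 Hollowpine=38 → close Hollowpine (overflow 24)
  38÷2 = 19 each, +1 to first 0
Round 5: Dunmere=51 Greywater=54 → close Greywater (overflow 42)
  54÷1 = 54 each, +1 to first 0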